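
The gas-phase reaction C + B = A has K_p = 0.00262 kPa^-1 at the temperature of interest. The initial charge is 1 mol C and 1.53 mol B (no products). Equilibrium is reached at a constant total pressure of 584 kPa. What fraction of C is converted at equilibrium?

Take 1 mol C as basis and let X be its fractional conversion, so ξ = X.
Mole table: n_C = 1 − X; n_B = 1.53 − X; n_A = X.
n_T = Σnᵢ = 2.53 − X.
With p_i = (n_i/n_T)P, K_p = p_A / (p_C p_B).
Setting this equal to 0.00262 kPa^-1 and taking the physical root (0 < X < 1) gives X = 0.443.

X = 0.443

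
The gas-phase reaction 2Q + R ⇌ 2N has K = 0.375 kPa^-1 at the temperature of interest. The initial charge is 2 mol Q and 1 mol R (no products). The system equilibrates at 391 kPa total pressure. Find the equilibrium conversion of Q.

Let X = conversion of Q (basis 2 mol Q); extent of reaction ξ = X.
Moles: n_Q = 2 − 2X; n_R = 1 − X; n_N = 2X.
n_T = Σnᵢ = 3 − X.
With p_i = (n_i/n_T)P, K = p_N^2 / (p_Q^2 p_R).
Setting this equal to 0.375 kPa^-1 and taking the physical root (0 < X < 1) gives X = 0.789.

X = 0.789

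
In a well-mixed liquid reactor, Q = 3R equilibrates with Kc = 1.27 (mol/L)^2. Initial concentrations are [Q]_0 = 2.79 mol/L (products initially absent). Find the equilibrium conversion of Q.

X = 0.171

Let X = conversion of Q; extent ξ = 2.79·X mol/L.
Concentrations: [Q] = 2.79 − 2.79X; [R] = 8.37X.
Kc = [R]^3 / ([Q]).
This equals 1.27 at X = 0.171 (the root in 0 < X < 1).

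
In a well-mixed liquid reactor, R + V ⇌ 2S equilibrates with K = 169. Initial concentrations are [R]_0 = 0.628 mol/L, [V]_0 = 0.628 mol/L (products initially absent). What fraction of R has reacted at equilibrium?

X = 0.867

Let X = conversion of R; extent ξ = 0.628·X mol/L.
Concentrations: [R] = 0.628 − 0.628X; [V] = 0.628 − 0.628X; [S] = 1.26X.
K = [S]^2 / ([R] [V]).
Solving K = 169 for X ∈ (0,1): X = 0.867.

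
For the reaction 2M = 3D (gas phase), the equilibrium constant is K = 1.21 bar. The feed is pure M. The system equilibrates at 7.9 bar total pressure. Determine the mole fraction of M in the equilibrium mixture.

Let X = conversion of M (basis 1 mol M); extent of reaction ξ = 0.5X.
Mole table: n_M = 1 − X; n_D = 1.5X.
Total moles n_T = 1 + 0.5X.
With p_i = (n_i/n_T)P, K = p_D^3 / (p_M^2).
Substituting and setting equal to 1.21 bar gives a polynomial in X; the root in (0,1) is X = 0.296.
Then n_M = 0.704, n_T = 1.15, so y_M = 0.614.

y_M = 0.614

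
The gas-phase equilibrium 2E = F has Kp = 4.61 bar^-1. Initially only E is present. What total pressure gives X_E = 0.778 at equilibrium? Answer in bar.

Let X = conversion of E (basis 1 mol E); extent of reaction ξ = 0.5X.
Mole table: n_E = 1 − X; n_F = 0.5X.
n_T = Σnᵢ = 1 − 0.5X.
Kp = p_F / (p_E^2) with p_i = (n_i/n_T)·P.
At X = 0.778: the mole-fraction product g(X) = Π y_i^ν_i = 4.823. Since Kp = g(X)·P^{-1}, P = (g/Kp)^(1/1) = (4.823/4.61)^(1/1) = 1.05 bar.

P = 1.05 bar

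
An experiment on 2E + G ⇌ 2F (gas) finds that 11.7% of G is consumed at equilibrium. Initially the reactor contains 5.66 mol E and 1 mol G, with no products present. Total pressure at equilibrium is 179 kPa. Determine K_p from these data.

Let X = conversion of G (basis 1 mol G); extent of reaction ξ = X.
At extent ξ: n_E = 5.66 − 2X; n_G = 1 − X; n_F = 2X.
Total moles n_T = 6.66 − X.
At X = 0.117: n_E = 5.43, n_G = 0.883, n_F = 0.234, n_T = 6.54.
p_i = (n_i/n_T)·P. K_p = p_F^2 / (p_E^2 p_G) = 7.7e-05 kPa^-1.

K_p = 7.7e-05 kPa^-1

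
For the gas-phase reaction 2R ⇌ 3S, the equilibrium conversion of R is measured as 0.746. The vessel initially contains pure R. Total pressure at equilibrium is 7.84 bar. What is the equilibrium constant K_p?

Let X = conversion of R (basis 1 mol R); extent of reaction ξ = 0.5X.
Species balance: n_R = 1 − X; n_S = 1.5X.
Total moles n_T = 1 + 0.5X.
At X = 0.746: n_R = 0.254, n_S = 1.12, n_T = 1.37.
p_i = (n_i/n_T)·P. K_p = p_S^3 / (p_R^2) = 124 bar.

K_p = 124 bar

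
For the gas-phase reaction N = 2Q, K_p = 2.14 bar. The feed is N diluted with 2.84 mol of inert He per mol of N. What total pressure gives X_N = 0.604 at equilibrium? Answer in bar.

P = 2.58 bar

Take 1 mol N as basis and let X be its fractional conversion, so ξ = X.
Mole table: n_N = 1 − X; n_Q = 2X; n_I = 2.84 (inert).
Summing: n_T = 3.84 + X.
K_p = p_Q^2 / (p_N) with p_i = (n_i/n_T)·P.
At X = 0.604: the mole-fraction product g(X) = Π y_i^ν_i = 0.8292. Since K_p = g(X)·P^{1}, P = (K_p/g)^(1/1) = (2.14/0.8292)^(1/1) = 2.58 bar.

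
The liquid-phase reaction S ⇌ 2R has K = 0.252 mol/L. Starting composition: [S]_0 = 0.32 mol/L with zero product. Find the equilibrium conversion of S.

Let X = conversion of S; extent ξ = 0.32·X mol/L.
Concentrations: [S] = 0.32 − 0.32X; [R] = 0.64X.
K = [R]^2 / ([S]).
Setting equal to 0.252 and solving for X on (0,1) gives X = 0.356.

X = 0.356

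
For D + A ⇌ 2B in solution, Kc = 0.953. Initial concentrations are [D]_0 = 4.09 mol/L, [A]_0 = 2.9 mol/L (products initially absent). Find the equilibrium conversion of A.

X = 0.387

Let X = conversion of A; extent ξ = 2.9·X mol/L.
Concentrations: [D] = 4.09 − 2.9X; [A] = 2.9 − 2.9X; [B] = 5.8X.
Kc = [B]^2 / ([D] [A]).
Solving Kc = 0.953 for X ∈ (0,1): X = 0.387.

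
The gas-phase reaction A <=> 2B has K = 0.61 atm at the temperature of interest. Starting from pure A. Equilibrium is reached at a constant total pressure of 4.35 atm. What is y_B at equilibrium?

Basis: 1 mol A initially; let X = conversion of A. Extent ξ = X.
Mole table: n_A = 1 − X; n_B = 2X.
Summing: n_T = 1 + X.
Mole fractions y_i = n_i/n_T; K = p_B^2 / (p_A) with p_i = y_i·P.
Setting this equal to 0.61 atm and taking the physical root (0 < X < 1) gives X = 0.184.
Then n_B = 0.368, n_T = 1.18, so y_B = 0.311.

y_B = 0.311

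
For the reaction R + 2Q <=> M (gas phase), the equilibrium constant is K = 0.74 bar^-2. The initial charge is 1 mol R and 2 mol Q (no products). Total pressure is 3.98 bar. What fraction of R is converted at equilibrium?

X = 0.659

Take 1 mol R as basis and let X be its fractional conversion, so ξ = X.
Moles: n_R = 1 − X; n_Q = 2 − 2X; n_M = X.
n_T = Σnᵢ = 3 − 2X.
y_i = n_i/n_T, p_i = y_i·P. K = p_M / (p_R p_Q^2).
This yields a degree-3 equation in X; solving on (0,1), X = 0.659.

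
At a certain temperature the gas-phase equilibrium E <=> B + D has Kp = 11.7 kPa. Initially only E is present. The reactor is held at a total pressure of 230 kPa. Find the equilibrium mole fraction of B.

y_B = 0.180

Take 1 mol E as basis and let X be its fractional conversion, so ξ = X.
Species balance: n_E = 1 − X; n_B = X; n_D = X.
Total moles n_T = 1 + X.
With p_i = (n_i/n_T)P, Kp = p_B p_D / (p_E).
Equating to 11.7 kPa and solving on 0 < X < 1: X = 0.220.
Then n_B = 0.22, n_T = 1.22, so y_B = 0.180.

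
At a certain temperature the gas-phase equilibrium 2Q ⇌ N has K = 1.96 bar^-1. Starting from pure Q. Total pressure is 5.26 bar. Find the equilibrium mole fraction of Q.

y_Q = 0.267

Basis: 1 mol Q initially; let X = conversion of Q. Extent ξ = 0.5X.
At extent ξ: n_Q = 1 − X; n_N = 0.5X.
n_T = Σnᵢ = 1 − 0.5X.
Mole fractions y_i = n_i/n_T; K = p_N / (p_Q^2) with p_i = y_i·P.
This yields a degree-2 equation in X; solving on (0,1), X = 0.846.
Then n_Q = 0.154, n_T = 0.577, so y_Q = 0.267.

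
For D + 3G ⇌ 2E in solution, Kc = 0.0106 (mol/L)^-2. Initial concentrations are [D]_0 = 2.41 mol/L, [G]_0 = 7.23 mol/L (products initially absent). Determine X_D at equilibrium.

Let X = conversion of D; extent ξ = 2.41·X mol/L.
Concentrations: [D] = 2.41 − 2.41X; [G] = 7.23 − 7.23X; [E] = 4.82X.
Kc = [E]^2 / ([D] [G]^3).
Equating to 0.0106 (mol/L)^-2: the physical root is X = 0.308.

X = 0.308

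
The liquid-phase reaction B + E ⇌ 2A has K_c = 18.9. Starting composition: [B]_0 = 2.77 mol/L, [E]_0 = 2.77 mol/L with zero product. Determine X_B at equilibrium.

X = 0.685

Let X = conversion of B; extent ξ = 2.77·X mol/L.
Concentrations: [B] = 2.77 − 2.77X; [E] = 2.77 − 2.77X; [A] = 5.54X.
K_c = [A]^2 / ([B] [E]).
This equals 18.9 at X = 0.685 (the root in 0 < X < 1).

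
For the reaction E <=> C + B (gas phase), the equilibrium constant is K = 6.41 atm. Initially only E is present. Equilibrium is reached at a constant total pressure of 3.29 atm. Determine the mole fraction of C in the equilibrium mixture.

y_C = 0.448

Take 1 mol E as basis and let X be its fractional conversion, so ξ = X.
Species balance: n_E = 1 − X; n_C = X; n_B = X.
Summing: n_T = 1 + X.
y_i = n_i/n_T, p_i = y_i·P. K = p_C p_B / (p_E).
Setting this equal to 6.41 atm and taking the physical root (0 < X < 1) gives X = 0.813.
Then n_C = 0.813, n_T = 1.81, so y_C = 0.448.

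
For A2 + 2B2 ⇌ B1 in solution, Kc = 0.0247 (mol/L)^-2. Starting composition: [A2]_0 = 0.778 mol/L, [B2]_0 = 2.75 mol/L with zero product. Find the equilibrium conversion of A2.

X = 0.137

Let X = conversion of A2; extent ξ = 0.778·X mol/L.
Concentrations: [A2] = 0.778 − 0.778X; [B2] = 2.75 − 1.56X; [B1] = 0.778X.
Kc = [B1] / ([A2] [B2]^2).
Setting equal to 0.0247 and solving for X on (0,1) gives X = 0.137.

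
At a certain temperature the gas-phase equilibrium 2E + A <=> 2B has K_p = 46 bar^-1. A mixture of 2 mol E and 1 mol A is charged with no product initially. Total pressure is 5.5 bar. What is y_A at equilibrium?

Take 2 mol E as basis and let X be its fractional conversion, so ξ = X.
Species balance: n_E = 2 − 2X; n_A = 1 − X; n_B = 2X.
Total moles n_T = 3 − X.
Mole fractions y_i = n_i/n_T; K_p = p_B^2 / (p_E^2 p_A) with p_i = y_i·P.
Equating to 46 bar^-1 and solving on 0 < X < 1: X = 0.820.
Then n_A = 0.18, n_T = 2.18, so y_A = 0.082.

y_A = 0.082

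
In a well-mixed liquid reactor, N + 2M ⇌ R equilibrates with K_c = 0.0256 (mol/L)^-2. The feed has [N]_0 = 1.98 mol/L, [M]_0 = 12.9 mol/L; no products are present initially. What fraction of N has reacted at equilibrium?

Let X = conversion of N; extent ξ = 1.98·X mol/L.
Concentrations: [N] = 1.98 − 1.98X; [M] = 12.9 − 3.96X; [R] = 1.98X.
K_c = [R] / ([N] [M]^2).
Setting equal to 0.0256 and solving for X on (0,1) gives X = 0.721.

X = 0.721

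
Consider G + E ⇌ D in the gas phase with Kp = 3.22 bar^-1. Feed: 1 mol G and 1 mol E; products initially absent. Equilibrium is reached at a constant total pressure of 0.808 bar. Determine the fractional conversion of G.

X = 0.473

Take 1 mol G as basis and let X be its fractional conversion, so ξ = X.
At extent ξ: n_G = 1 − X; n_E = 1 − X; n_D = X.
n_T = Σnᵢ = 2 − X.
y_i = n_i/n_T, p_i = y_i·P. Kp = p_D / (p_G p_E).
This yields a degree-2 equation in X; solving on (0,1), X = 0.473.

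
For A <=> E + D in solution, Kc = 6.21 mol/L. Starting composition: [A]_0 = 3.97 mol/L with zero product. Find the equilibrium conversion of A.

Let X = conversion of A; extent ξ = 3.97·X mol/L.
Concentrations: [A] = 3.97 − 3.97X; [E] = 3.97X; [D] = 3.97X.
Kc = [E] [D] / ([A]).
This equals 6.21 at X = 0.693 (the root in 0 < X < 1).

X = 0.693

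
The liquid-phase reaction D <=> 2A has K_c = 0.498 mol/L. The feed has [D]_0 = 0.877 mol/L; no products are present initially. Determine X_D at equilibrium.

X = 0.312

Let X = conversion of D; extent ξ = 0.877·X mol/L.
Concentrations: [D] = 0.877 − 0.877X; [A] = 1.75X.
K_c = [A]^2 / ([D]).
This equals 0.498 at X = 0.312 (the root in 0 < X < 1).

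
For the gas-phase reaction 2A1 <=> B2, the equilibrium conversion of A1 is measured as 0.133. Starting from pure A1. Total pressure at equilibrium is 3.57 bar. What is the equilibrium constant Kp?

Basis: 1 mol A1 initially; let X = conversion of A1. Extent ξ = 0.5X.
Moles: n_A1 = 1 − X; n_B2 = 0.5X.
Total moles n_T = 1 − 0.5X.
At X = 0.133: n_A1 = 0.867, n_B2 = 0.0665, n_T = 0.933.
p_i = (n_i/n_T)·P. Kp = p_B2 / (p_A1^2) = 0.0231 bar^-1.

Kp = 0.0231 bar^-1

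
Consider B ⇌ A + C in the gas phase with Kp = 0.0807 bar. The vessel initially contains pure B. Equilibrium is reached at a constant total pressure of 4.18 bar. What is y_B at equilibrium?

y_B = 0.758

Take 1 mol B as basis and let X be its fractional conversion, so ξ = X.
Moles: n_B = 1 − X; n_A = X; n_C = X.
Summing: n_T = 1 + X.
With p_i = (n_i/n_T)P, Kp = p_A p_C / (p_B).
Substituting and setting equal to 0.0807 bar gives a polynomial in X; the root in (0,1) is X = 0.138.
Then n_B = 0.862, n_T = 1.14, so y_B = 0.758.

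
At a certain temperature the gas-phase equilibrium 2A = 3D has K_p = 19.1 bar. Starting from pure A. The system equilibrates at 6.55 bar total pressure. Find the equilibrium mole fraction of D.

Basis: 1 mol A initially; let X = conversion of A. Extent ξ = 0.5X.
At extent ξ: n_A = 1 − X; n_D = 1.5X.
Summing: n_T = 1 + 0.5X.
Mole fractions y_i = n_i/n_T; K_p = p_D^3 / (p_A^2) with p_i = y_i·P.
This yields a degree-3 equation in X; solving on (0,1), X = 0.581.
Then n_D = 0.871, n_T = 1.29, so y_D = 0.675.

y_D = 0.675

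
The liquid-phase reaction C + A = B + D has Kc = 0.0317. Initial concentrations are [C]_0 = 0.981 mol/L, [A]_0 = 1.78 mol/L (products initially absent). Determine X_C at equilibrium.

Let X = conversion of C; extent ξ = 0.981·X mol/L.
Concentrations: [C] = 0.981 − 0.981X; [A] = 1.78 − 0.981X; [B] = 0.981X; [D] = 0.981X.
Kc = [B] [D] / ([C] [A]).
Equating to 0.0317: the physical root is X = 0.202.

X = 0.202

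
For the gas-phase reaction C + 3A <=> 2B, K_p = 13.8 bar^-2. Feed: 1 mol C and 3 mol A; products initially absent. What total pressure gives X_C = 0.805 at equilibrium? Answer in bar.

P = 5.24 bar

Basis: 1 mol C initially; let X = conversion of C. Extent ξ = X.
At extent ξ: n_C = 1 − X; n_A = 3 − 3X; n_B = 2X.
n_T = Σnᵢ = 4 − 2X.
K_p = p_B^2 / (p_C p_A^3) with p_i = (n_i/n_T)·P.
At X = 0.805: the mole-fraction product g(X) = Π y_i^ν_i = 379.3. Since K_p = g(X)·P^{-2}, P = (g/K_p)^(1/2) = (379.3/13.8)^(1/2) = 5.24 bar.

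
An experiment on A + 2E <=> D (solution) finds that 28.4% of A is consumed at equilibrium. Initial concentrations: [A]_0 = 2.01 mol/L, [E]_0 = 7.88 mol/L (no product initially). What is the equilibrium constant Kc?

Kc = 0.00874 (mol/L)^-2

Let X = conversion of A.
Concentrations: [A] = 2.01 − 2.01X; [E] = 7.88 − 4.02X; [D] = 2.01X.
At X = 0.284: [A] = 1.44, [E] = 6.74, [D] = 0.571.
Kc = [D] / ([A] [E]^2) = 0.00874 (mol/L)^-2.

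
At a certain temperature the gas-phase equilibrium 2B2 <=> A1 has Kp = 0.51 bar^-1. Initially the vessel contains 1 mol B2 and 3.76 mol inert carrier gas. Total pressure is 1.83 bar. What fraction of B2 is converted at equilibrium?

X = 0.235

Let X = conversion of B2 (basis 1 mol B2); extent of reaction ξ = 0.5X.
Species balance: n_B2 = 1 − X; n_A1 = 0.5X; n_I = 3.76 (inert).
Summing: n_T = 4.76 − 0.5X.
With p_i = (n_i/n_T)P, Kp = p_A1 / (p_B2^2).
Setting this equal to 0.51 bar^-1 and taking the physical root (0 < X < 1) gives X = 0.235.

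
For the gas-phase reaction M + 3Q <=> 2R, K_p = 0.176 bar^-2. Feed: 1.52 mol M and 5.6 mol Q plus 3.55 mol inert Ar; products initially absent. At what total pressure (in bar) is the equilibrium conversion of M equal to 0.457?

P = 5.13 bar

Basis: 1.52 mol M initially; let X = conversion of M. Extent ξ = 1.52X.
At extent ξ: n_M = 1.52 − 1.52X; n_Q = 5.6 − 4.56X; n_R = 3.04X; n_I = 3.55 (inert).
n_T = Σnᵢ = 10.7 − 3.04X.
K_p = p_R^2 / (p_M p_Q^3) with p_i = (n_i/n_T)·P.
At X = 0.457: the mole-fraction product g(X) = Π y_i^ν_i = 4.634. Since K_p = g(X)·P^{-2}, P = (g/K_p)^(1/2) = (4.634/0.176)^(1/2) = 5.13 bar.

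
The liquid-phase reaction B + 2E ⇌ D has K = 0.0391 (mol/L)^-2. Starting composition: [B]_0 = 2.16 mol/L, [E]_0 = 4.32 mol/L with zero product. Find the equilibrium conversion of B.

X = 0.276

Let X = conversion of B; extent ξ = 2.16·X mol/L.
Concentrations: [B] = 2.16 − 2.16X; [E] = 4.32 − 4.32X; [D] = 2.16X.
K = [D] / ([B] [E]^2).
Setting equal to 0.0391 and solving for X on (0,1) gives X = 0.276.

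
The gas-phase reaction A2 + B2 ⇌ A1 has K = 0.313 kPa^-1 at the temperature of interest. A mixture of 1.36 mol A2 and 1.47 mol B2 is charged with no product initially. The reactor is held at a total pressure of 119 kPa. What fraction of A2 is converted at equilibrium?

X = 0.868

Let X = conversion of A2 (basis 1.36 mol A2); extent of reaction ξ = 1.36X.
Moles: n_A2 = 1.36 − 1.36X; n_B2 = 1.47 − 1.36X; n_A1 = 1.36X.
n_T = Σnᵢ = 2.83 − 1.36X.
y_i = n_i/n_T, p_i = y_i·P. K = p_A1 / (p_A2 p_B2).
Equating to 0.313 kPa^-1 and solving on 0 < X < 1: X = 0.868.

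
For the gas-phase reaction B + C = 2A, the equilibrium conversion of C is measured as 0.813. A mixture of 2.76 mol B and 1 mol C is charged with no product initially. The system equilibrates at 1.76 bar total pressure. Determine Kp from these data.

Basis: 1 mol C initially; let X = conversion of C. Extent ξ = X.
Species balance: n_B = 2.76 − X; n_C = 1 − X; n_A = 2X.
Total moles n_T = 3.76 (Δν = 0, constant).
At X = 0.813: n_B = 1.95, n_C = 0.187, n_A = 1.63, n_T = 3.76.
p_i = (n_i/n_T)·P. Kp = p_A^2 / (p_B p_C) = 7.26.

Kp = 7.26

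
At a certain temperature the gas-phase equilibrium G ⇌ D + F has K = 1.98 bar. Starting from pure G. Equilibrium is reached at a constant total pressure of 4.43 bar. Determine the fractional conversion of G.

Basis: 1 mol G initially; let X = conversion of G. Extent ξ = X.
Mole table: n_G = 1 − X; n_D = X; n_F = X.
Summing: n_T = 1 + X.
y_i = n_i/n_T, p_i = y_i·P. K = p_D p_F / (p_G).
Equating to 1.98 bar and solving on 0 < X < 1: X = 0.556.

X = 0.556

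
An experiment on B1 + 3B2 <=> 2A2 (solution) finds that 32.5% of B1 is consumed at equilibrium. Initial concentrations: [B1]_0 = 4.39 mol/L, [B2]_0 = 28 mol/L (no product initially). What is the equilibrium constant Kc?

Kc = 0.000206 (mol/L)^-2

Let X = conversion of B1.
Concentrations: [B1] = 4.39 − 4.39X; [B2] = 28 − 13.2X; [A2] = 8.78X.
At X = 0.325: [B1] = 2.96, [B2] = 23.7, [A2] = 2.85.
Kc = [A2]^2 / ([B1] [B2]^3) = 0.000206 (mol/L)^-2.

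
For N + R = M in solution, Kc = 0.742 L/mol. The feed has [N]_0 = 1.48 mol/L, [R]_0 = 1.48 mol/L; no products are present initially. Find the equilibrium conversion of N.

X = 0.398

Let X = conversion of N; extent ξ = 1.48·X mol/L.
Concentrations: [N] = 1.48 − 1.48X; [R] = 1.48 − 1.48X; [M] = 1.48X.
Kc = [M] / ([N] [R]).
Equating to 0.742 L/mol: the physical root is X = 0.398.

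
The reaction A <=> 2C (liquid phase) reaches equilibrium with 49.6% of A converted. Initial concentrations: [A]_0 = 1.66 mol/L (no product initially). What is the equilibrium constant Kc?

Let X = conversion of A.
Concentrations: [A] = 1.66 − 1.66X; [C] = 3.32X.
At X = 0.496: [A] = 0.837, [C] = 1.65.
Kc = [C]^2 / ([A]) = 3.24 mol/L.

Kc = 3.24 mol/L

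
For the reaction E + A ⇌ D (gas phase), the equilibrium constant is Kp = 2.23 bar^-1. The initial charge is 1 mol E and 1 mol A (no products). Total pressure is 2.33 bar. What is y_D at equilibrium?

Take 1 mol E as basis and let X be its fractional conversion, so ξ = X.
At extent ξ: n_E = 1 − X; n_A = 1 − X; n_D = X.
n_T = Σnᵢ = 2 − X.
Mole fractions y_i = n_i/n_T; Kp = p_D / (p_E p_A) with p_i = y_i·P.
Substituting and setting equal to 2.23 bar^-1 gives a polynomial in X; the root in (0,1) is X = 0.598.
Then n_D = 0.598, n_T = 1.4, so y_D = 0.427.

y_D = 0.427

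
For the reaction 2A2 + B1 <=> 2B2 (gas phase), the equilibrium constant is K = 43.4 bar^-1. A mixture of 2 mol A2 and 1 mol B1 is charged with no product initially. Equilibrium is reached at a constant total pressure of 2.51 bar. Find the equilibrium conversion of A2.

Take 2 mol A2 as basis and let X be its fractional conversion, so ξ = X.
Species balance: n_A2 = 2 − 2X; n_B1 = 1 − X; n_B2 = 2X.
Total moles n_T = 3 − X.
With p_i = (n_i/n_T)P, K = p_B2^2 / (p_A2^2 p_B1).
Setting this equal to 43.4 bar^-1 and taking the physical root (0 < X < 1) gives X = 0.770.

X = 0.770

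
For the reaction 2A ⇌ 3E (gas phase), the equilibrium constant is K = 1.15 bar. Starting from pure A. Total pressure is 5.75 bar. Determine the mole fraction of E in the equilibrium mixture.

y_E = 0.411

Basis: 1 mol A initially; let X = conversion of A. Extent ξ = 0.5X.
Mole table: n_A = 1 − X; n_E = 1.5X.
Summing: n_T = 1 + 0.5X.
Mole fractions y_i = n_i/n_T; K = p_E^3 / (p_A^2) with p_i = y_i·P.
This yields a degree-3 equation in X; solving on (0,1), X = 0.317.
Then n_E = 0.476, n_T = 1.16, so y_E = 0.411.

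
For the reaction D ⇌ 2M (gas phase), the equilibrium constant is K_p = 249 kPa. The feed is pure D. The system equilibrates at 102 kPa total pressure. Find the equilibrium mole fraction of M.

y_M = 0.762

Take 1 mol D as basis and let X be its fractional conversion, so ξ = X.
Species balance: n_D = 1 − X; n_M = 2X.
Summing: n_T = 1 + X.
Mole fractions y_i = n_i/n_T; K_p = p_M^2 / (p_D) with p_i = y_i·P.
Substituting and setting equal to 249 kPa gives a polynomial in X; the root in (0,1) is X = 0.616.
Then n_M = 1.23, n_T = 1.62, so y_M = 0.762.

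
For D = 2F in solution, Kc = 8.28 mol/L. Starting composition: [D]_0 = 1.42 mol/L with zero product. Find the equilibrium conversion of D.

X = 0.681

Let X = conversion of D; extent ξ = 1.42·X mol/L.
Concentrations: [D] = 1.42 − 1.42X; [F] = 2.84X.
Kc = [F]^2 / ([D]).
Setting equal to 8.28 and solving for X on (0,1) gives X = 0.681.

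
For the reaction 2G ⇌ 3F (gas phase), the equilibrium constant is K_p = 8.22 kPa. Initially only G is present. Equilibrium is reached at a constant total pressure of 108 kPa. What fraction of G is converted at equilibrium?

Let X = conversion of G (basis 1 mol G); extent of reaction ξ = 0.5X.
Moles: n_G = 1 − X; n_F = 1.5X.
Total moles n_T = 1 + 0.5X.
With p_i = (n_i/n_T)P, K_p = p_F^3 / (p_G^2).
Equating to 8.22 kPa and solving on 0 < X < 1: X = 0.244.

X = 0.244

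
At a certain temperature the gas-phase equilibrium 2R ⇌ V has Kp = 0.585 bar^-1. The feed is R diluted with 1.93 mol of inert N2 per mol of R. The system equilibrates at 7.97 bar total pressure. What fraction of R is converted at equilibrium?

X = 0.591

Take 1 mol R as basis and let X be its fractional conversion, so ξ = 0.5X.
Mole table: n_R = 1 − X; n_V = 0.5X; n_I = 1.93 (inert).
Total moles n_T = 2.93 − 0.5X.
y_i = n_i/n_T, p_i = y_i·P. Kp = p_V / (p_R^2).
Equating to 0.585 bar^-1 and solving on 0 < X < 1: X = 0.591.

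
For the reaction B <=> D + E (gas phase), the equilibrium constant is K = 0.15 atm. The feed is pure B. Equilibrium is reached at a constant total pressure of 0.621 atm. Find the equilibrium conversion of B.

X = 0.441

Take 1 mol B as basis and let X be its fractional conversion, so ξ = X.
Moles: n_B = 1 − X; n_D = X; n_E = X.
n_T = Σnᵢ = 1 + X.
Mole fractions y_i = n_i/n_T; K = p_D p_E / (p_B) with p_i = y_i·P.
Setting this equal to 0.15 atm and taking the physical root (0 < X < 1) gives X = 0.441.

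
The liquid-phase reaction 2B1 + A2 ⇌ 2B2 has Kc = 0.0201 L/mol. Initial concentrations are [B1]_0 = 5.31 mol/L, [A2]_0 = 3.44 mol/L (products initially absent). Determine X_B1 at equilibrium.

X = 0.195

Let X = conversion of B1; extent ξ = 5.31X/2 mol/L.
Concentrations: [B1] = 5.31 − 5.31X; [A2] = 3.44 − 2.65X; [B2] = 5.31X.
Kc = [B2]^2 / ([B1]^2 [A2]).
Equating to 0.0201 L/mol: the physical root is X = 0.195.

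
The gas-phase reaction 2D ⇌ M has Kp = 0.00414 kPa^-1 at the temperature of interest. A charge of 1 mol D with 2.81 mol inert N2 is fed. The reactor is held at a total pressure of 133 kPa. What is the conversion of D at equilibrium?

Let X = conversion of D (basis 1 mol D); extent of reaction ξ = 0.5X.
Mole table: n_D = 1 − X; n_M = 0.5X; n_I = 2.81 (inert).
Summing: n_T = 3.81 − 0.5X.
With p_i = (n_i/n_T)P, Kp = p_M / (p_D^2).
Substituting and setting equal to 0.00414 kPa^-1 gives a polynomial in X; the root in (0,1) is X = 0.193.

X = 0.193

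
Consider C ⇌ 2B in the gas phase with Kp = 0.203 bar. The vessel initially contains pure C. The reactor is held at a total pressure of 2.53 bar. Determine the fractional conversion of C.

Basis: 1 mol C initially; let X = conversion of C. Extent ξ = X.
Mole table: n_C = 1 − X; n_B = 2X.
Total moles n_T = 1 + X.
Mole fractions y_i = n_i/n_T; Kp = p_B^2 / (p_C) with p_i = y_i·P.
Setting this equal to 0.203 bar and taking the physical root (0 < X < 1) gives X = 0.140.

X = 0.140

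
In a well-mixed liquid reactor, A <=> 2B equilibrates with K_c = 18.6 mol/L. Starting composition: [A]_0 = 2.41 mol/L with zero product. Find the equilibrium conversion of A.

Let X = conversion of A; extent ξ = 2.41·X mol/L.
Concentrations: [A] = 2.41 − 2.41X; [B] = 4.82X.
K_c = [B]^2 / ([A]).
Solving K_c = 18.6 for X ∈ (0,1): X = 0.726.

X = 0.726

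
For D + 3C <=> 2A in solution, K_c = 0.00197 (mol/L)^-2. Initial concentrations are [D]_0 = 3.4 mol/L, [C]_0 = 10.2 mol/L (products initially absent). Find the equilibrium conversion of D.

X = 0.232

Let X = conversion of D; extent ξ = 3.4·X mol/L.
Concentrations: [D] = 3.4 − 3.4X; [C] = 10.2 − 10.2X; [A] = 6.8X.
K_c = [A]^2 / ([D] [C]^3).
Setting equal to 0.00197 and solving for X on (0,1) gives X = 0.232.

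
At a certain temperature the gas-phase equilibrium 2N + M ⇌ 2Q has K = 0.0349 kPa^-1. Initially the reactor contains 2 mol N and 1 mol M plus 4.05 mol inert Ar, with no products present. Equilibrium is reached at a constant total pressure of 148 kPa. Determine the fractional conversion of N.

X = 0.405

Take 2 mol N as basis and let X be its fractional conversion, so ξ = X.
Moles: n_N = 2 − 2X; n_M = 1 − X; n_Q = 2X; n_I = 4.05 (inert).
n_T = Σnᵢ = 7.05 − X.
Mole fractions y_i = n_i/n_T; K = p_Q^2 / (p_N^2 p_M) with p_i = y_i·P.
Substituting and setting equal to 0.0349 kPa^-1 gives a polynomial in X; the root in (0,1) is X = 0.405.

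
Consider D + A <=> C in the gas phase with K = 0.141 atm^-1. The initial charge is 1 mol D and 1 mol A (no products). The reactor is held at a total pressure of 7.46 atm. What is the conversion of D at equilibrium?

Basis: 1 mol D initially; let X = conversion of D. Extent ξ = X.
Mole table: n_D = 1 − X; n_A = 1 − X; n_C = X.
Total moles n_T = 2 − X.
With p_i = (n_i/n_T)P, K = p_C / (p_D p_A).
Equating to 0.141 atm^-1 and solving on 0 < X < 1: X = 0.302.

X = 0.302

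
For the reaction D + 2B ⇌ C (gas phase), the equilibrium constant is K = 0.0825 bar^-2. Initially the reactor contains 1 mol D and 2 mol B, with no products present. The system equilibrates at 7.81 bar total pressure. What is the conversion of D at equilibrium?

Take 1 mol D as basis and let X be its fractional conversion, so ξ = X.
Moles: n_D = 1 − X; n_B = 2 − 2X; n_C = X.
n_T = Σnᵢ = 3 − 2X.
With p_i = (n_i/n_T)P, K = p_C / (p_D p_B^2).
Substituting and setting equal to 0.0825 bar^-2 gives a polynomial in X; the root in (0,1) is X = 0.537.

X = 0.537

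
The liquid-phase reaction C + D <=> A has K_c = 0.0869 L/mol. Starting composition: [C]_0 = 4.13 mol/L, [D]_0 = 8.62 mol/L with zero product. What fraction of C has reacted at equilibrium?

X = 0.380

Let X = conversion of C; extent ξ = 4.13·X mol/L.
Concentrations: [C] = 4.13 − 4.13X; [D] = 8.62 − 4.13X; [A] = 4.13X.
K_c = [A] / ([C] [D]).
Solving K_c = 0.0869 for X ∈ (0,1): X = 0.380.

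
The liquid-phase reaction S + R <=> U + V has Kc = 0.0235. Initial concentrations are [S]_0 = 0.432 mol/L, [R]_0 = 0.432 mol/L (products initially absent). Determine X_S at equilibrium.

X = 0.133

Let X = conversion of S; extent ξ = 0.432·X mol/L.
Concentrations: [S] = 0.432 − 0.432X; [R] = 0.432 − 0.432X; [U] = 0.432X; [V] = 0.432X.
Kc = [U] [V] / ([S] [R]).
Setting equal to 0.0235 and solving for X on (0,1) gives X = 0.133.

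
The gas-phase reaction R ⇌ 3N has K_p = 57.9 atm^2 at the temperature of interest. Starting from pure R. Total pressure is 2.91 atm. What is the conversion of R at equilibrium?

Let X = conversion of R (basis 1 mol R); extent of reaction ξ = X.
Moles: n_R = 1 − X; n_N = 3X.
n_T = Σnᵢ = 1 + 2X.
y_i = n_i/n_T, p_i = y_i·P. K_p = p_N^3 / (p_R).
Setting this equal to 57.9 atm^2 and taking the physical root (0 < X < 1) gives X = 0.740.

X = 0.740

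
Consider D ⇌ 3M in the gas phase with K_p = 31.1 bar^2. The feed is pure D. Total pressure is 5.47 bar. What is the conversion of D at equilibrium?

X = 0.423

Let X = conversion of D (basis 1 mol D); extent of reaction ξ = X.
Mole table: n_D = 1 − X; n_M = 3X.
n_T = Σnᵢ = 1 + 2X.
y_i = n_i/n_T, p_i = y_i·P. K_p = p_M^3 / (p_D).
Equating to 31.1 bar^2 and solving on 0 < X < 1: X = 0.423.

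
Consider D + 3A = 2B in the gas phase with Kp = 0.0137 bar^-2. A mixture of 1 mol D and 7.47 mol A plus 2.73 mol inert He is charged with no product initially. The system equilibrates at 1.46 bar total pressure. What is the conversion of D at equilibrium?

X = 0.136

Basis: 1 mol D initially; let X = conversion of D. Extent ξ = X.
Species balance: n_D = 1 − X; n_A = 7.47 − 3X; n_B = 2X; n_I = 2.73 (inert).
n_T = Σnᵢ = 11.2 − 2X.
Mole fractions y_i = n_i/n_T; Kp = p_B^2 / (p_D p_A^3) with p_i = y_i·P.
Substituting and setting equal to 0.0137 bar^-2 gives a polynomial in X; the root in (0,1) is X = 0.136.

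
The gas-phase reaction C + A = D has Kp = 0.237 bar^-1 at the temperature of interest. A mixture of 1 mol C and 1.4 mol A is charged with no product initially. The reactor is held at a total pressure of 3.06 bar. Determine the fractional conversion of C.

Basis: 1 mol C initially; let X = conversion of C. Extent ξ = X.
Species balance: n_C = 1 − X; n_A = 1.4 − X; n_D = X.
Total moles n_T = 2.4 − X.
y_i = n_i/n_T, p_i = y_i·P. Kp = p_D / (p_C p_A).
This yields a degree-2 equation in X; solving on (0,1), X = 0.277.

X = 0.277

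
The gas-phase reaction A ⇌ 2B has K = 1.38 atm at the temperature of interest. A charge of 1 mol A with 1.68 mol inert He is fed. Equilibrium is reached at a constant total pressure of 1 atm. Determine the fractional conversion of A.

X = 0.641

Basis: 1 mol A initially; let X = conversion of A. Extent ξ = X.
Species balance: n_A = 1 − X; n_B = 2X; n_I = 1.68 (inert).
Total moles n_T = 2.68 + X.
Mole fractions y_i = n_i/n_T; K = p_B^2 / (p_A) with p_i = y_i·P.
Substituting and setting equal to 1.38 atm gives a polynomial in X; the root in (0,1) is X = 0.641.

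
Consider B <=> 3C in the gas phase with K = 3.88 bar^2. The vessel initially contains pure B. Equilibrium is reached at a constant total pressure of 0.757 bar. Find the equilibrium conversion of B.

Basis: 1 mol B initially; let X = conversion of B. Extent ξ = X.
Mole table: n_B = 1 − X; n_C = 3X.
Summing: n_T = 1 + 2X.
With p_i = (n_i/n_T)P, K = p_C^3 / (p_B).
Substituting and setting equal to 3.88 bar^2 gives a polynomial in X; the root in (0,1) is X = 0.738.

X = 0.738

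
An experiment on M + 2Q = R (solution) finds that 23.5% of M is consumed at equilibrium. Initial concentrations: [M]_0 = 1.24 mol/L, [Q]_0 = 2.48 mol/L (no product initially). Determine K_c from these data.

Let X = conversion of M.
Concentrations: [M] = 1.24 − 1.24X; [Q] = 2.48 − 2.48X; [R] = 1.24X.
At X = 0.235: [M] = 0.949, [Q] = 1.9, [R] = 0.291.
K_c = [R] / ([M] [Q]^2) = 0.0853 (mol/L)^-2.

K_c = 0.0853 (mol/L)^-2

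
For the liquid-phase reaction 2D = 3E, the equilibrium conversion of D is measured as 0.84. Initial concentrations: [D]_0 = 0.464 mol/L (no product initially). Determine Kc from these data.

Let X = conversion of D.
Concentrations: [D] = 0.464 − 0.464X; [E] = 0.696X.
At X = 0.84: [D] = 0.0742, [E] = 0.585.
Kc = [E]^3 / ([D]^2) = 36.3 mol/L.

Kc = 36.3 mol/L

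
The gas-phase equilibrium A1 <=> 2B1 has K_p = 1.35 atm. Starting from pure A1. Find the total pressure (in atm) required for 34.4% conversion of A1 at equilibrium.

Basis: 1 mol A1 initially; let X = conversion of A1. Extent ξ = X.
Mole table: n_A1 = 1 − X; n_B1 = 2X.
n_T = Σnᵢ = 1 + X.
K_p = p_B1^2 / (p_A1) with p_i = (n_i/n_T)·P.
At X = 0.344: the mole-fraction product g(X) = Π y_i^ν_i = 0.5369. Since K_p = g(X)·P^{1}, P = (K_p/g)^(1/1) = (1.35/0.5369)^(1/1) = 2.51 atm.

P = 2.51 atm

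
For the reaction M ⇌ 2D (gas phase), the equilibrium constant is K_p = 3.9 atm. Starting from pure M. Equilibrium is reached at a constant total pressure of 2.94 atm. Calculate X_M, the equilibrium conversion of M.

Let X = conversion of M (basis 1 mol M); extent of reaction ξ = X.
Mole table: n_M = 1 − X; n_D = 2X.
Total moles n_T = 1 + X.
Mole fractions y_i = n_i/n_T; K_p = p_D^2 / (p_M) with p_i = y_i·P.
Substituting and setting equal to 3.9 atm gives a polynomial in X; the root in (0,1) is X = 0.499.

X = 0.499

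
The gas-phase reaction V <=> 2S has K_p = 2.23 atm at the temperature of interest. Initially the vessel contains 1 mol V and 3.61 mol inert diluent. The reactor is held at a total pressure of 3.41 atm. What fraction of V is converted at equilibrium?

X = 0.590

Take 1 mol V as basis and let X be its fractional conversion, so ξ = X.
Moles: n_V = 1 − X; n_S = 2X; n_I = 3.61 (inert).
Summing: n_T = 4.61 + X.
Mole fractions y_i = n_i/n_T; K_p = p_S^2 / (p_V) with p_i = y_i·P.
Equating to 2.23 atm and solving on 0 < X < 1: X = 0.590.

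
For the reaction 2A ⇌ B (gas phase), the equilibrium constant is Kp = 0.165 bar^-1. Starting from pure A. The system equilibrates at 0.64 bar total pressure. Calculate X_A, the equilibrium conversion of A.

X = 0.162

Let X = conversion of A (basis 1 mol A); extent of reaction ξ = 0.5X.
Mole table: n_A = 1 − X; n_B = 0.5X.
Total moles n_T = 1 − 0.5X.
Mole fractions y_i = n_i/n_T; Kp = p_B / (p_A^2) with p_i = y_i·P.
This yields a degree-2 equation in X; solving on (0,1), X = 0.162.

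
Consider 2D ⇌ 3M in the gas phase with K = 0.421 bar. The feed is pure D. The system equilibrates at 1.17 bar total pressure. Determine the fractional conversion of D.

Basis: 1 mol D initially; let X = conversion of D. Extent ξ = 0.5X.
Species balance: n_D = 1 − X; n_M = 1.5X.
n_T = Σnᵢ = 1 + 0.5X.
With p_i = (n_i/n_T)P, K = p_M^3 / (p_D^2).
Equating to 0.421 bar and solving on 0 < X < 1: X = 0.369.

X = 0.369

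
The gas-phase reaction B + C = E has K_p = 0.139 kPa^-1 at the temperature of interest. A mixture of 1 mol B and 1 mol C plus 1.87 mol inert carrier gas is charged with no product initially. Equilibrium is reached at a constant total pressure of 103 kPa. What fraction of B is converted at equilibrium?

X = 0.624

Basis: 1 mol B initially; let X = conversion of B. Extent ξ = X.
Moles: n_B = 1 − X; n_C = 1 − X; n_E = X; n_I = 1.87 (inert).
Summing: n_T = 3.87 − X.
With p_i = (n_i/n_T)P, K_p = p_E / (p_B p_C).
Equating to 0.139 kPa^-1 and solving on 0 < X < 1: X = 0.624.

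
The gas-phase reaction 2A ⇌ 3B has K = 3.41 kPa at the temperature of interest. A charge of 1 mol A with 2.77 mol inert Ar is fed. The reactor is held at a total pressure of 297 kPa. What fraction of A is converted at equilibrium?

Let X = conversion of A (basis 1 mol A); extent of reaction ξ = 0.5X.
Species balance: n_A = 1 − X; n_B = 1.5X; n_I = 2.77 (inert).
Summing: n_T = 3.77 + 0.5X.
y_i = n_i/n_T, p_i = y_i·P. K = p_B^3 / (p_A^2).
Setting this equal to 3.41 kPa and taking the physical root (0 < X < 1) gives X = 0.203.

X = 0.203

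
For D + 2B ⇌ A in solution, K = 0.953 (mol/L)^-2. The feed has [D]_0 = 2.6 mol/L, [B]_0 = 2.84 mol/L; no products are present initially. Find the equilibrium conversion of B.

X = 0.712

Let X = conversion of B; extent ξ = 2.84X/2 mol/L.
Concentrations: [D] = 2.6 − 1.42X; [B] = 2.84 − 2.84X; [A] = 1.42X.
K = [A] / ([D] [B]^2).
Setting equal to 0.953 and solving for X on (0,1) gives X = 0.712.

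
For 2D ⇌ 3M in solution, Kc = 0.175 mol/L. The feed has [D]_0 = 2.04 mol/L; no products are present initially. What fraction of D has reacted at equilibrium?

X = 0.244

Let X = conversion of D; extent ξ = 2.04X/2 mol/L.
Concentrations: [D] = 2.04 − 2.04X; [M] = 3.06X.
Kc = [M]^3 / ([D]^2).
Equating to 0.175 mol/L: the physical root is X = 0.244.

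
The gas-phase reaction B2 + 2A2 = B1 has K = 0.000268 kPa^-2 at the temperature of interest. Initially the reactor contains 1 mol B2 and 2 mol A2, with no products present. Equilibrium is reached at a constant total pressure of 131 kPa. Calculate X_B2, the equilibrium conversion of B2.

Basis: 1 mol B2 initially; let X = conversion of B2. Extent ξ = X.
Moles: n_B2 = 1 − X; n_A2 = 2 − 2X; n_B1 = X.
n_T = Σnᵢ = 3 − 2X.
Mole fractions y_i = n_i/n_T; K = p_B1 / (p_B2 p_A2^2) with p_i = y_i·P.
Equating to 0.000268 kPa^-2 and solving on 0 < X < 1: X = 0.523.

X = 0.523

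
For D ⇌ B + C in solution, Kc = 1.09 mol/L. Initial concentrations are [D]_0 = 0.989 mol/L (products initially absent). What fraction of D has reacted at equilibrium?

X = 0.635

Let X = conversion of D; extent ξ = 0.989·X mol/L.
Concentrations: [D] = 0.989 − 0.989X; [B] = 0.989X; [C] = 0.989X.
Kc = [B] [C] / ([D]).
Equating to 1.09 mol/L: the physical root is X = 0.635.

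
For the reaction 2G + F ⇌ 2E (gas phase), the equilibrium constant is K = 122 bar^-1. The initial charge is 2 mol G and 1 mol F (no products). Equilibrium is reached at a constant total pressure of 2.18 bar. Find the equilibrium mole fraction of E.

Let X = conversion of G (basis 2 mol G); extent of reaction ξ = X.
At extent ξ: n_G = 2 − 2X; n_F = 1 − X; n_E = 2X.
Summing: n_T = 3 − X.
Mole fractions y_i = n_i/n_T; K = p_E^2 / (p_G^2 p_F) with p_i = y_i·P.
Substituting and setting equal to 122 bar^-1 gives a polynomial in X; the root in (0,1) is X = 0.823.
Then n_E = 1.65, n_T = 2.18, so y_E = 0.756.

y_E = 0.756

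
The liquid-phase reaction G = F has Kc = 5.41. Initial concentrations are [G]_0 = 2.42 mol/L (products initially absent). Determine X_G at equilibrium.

Let X = conversion of G; extent ξ = 2.42·X mol/L.
Concentrations: [G] = 2.42 − 2.42X; [F] = 2.42X.
Kc = [F] / ([G]).
Solving Kc = 5.41 for X ∈ (0,1): X = 0.844.

X = 0.844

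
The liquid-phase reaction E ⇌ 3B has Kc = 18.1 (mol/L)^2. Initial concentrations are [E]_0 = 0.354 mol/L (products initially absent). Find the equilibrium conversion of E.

X = 0.875

Let X = conversion of E; extent ξ = 0.354·X mol/L.
Concentrations: [E] = 0.354 − 0.354X; [B] = 1.06X.
Kc = [B]^3 / ([E]).
Solving Kc = 18.1 for X ∈ (0,1): X = 0.875.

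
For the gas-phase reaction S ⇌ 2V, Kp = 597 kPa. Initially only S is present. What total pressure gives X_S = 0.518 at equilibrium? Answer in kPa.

Let X = conversion of S (basis 1 mol S); extent of reaction ξ = X.
Mole table: n_S = 1 − X; n_V = 2X.
n_T = Σnᵢ = 1 + X.
Kp = p_V^2 / (p_S) with p_i = (n_i/n_T)·P.
At X = 0.518: the mole-fraction product g(X) = Π y_i^ν_i = 1.467. Since Kp = g(X)·P^{1}, P = (Kp/g)^(1/1) = (597/1.467)^(1/1) = 407 kPa.

P = 407 kPa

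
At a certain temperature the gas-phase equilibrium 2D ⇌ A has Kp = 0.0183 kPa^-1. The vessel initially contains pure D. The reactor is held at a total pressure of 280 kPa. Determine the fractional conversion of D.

X = 0.784

Basis: 1 mol D initially; let X = conversion of D. Extent ξ = 0.5X.
At extent ξ: n_D = 1 − X; n_A = 0.5X.
n_T = Σnᵢ = 1 − 0.5X.
y_i = n_i/n_T, p_i = y_i·P. Kp = p_A / (p_D^2).
Setting this equal to 0.0183 kPa^-1 and taking the physical root (0 < X < 1) gives X = 0.784.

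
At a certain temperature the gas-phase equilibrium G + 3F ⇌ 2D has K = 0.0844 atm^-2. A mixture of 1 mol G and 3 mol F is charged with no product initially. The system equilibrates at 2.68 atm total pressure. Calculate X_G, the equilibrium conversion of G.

X = 0.295

Take 1 mol G as basis and let X be its fractional conversion, so ξ = X.
Species balance: n_G = 1 − X; n_F = 3 − 3X; n_D = 2X.
Total moles n_T = 4 − 2X.
Mole fractions y_i = n_i/n_T; K = p_D^2 / (p_G p_F^3) with p_i = y_i·P.
Setting this equal to 0.0844 atm^-2 and taking the physical root (0 < X < 1) gives X = 0.295.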